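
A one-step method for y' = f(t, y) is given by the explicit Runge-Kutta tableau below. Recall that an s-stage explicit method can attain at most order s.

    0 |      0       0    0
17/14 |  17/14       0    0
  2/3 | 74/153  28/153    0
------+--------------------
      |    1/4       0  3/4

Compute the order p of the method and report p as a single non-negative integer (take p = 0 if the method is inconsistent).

3

b = (1/4, 0, 3/4)
c = (0, 17/14, 2/3)
Ac = (0, 0, 2/9)
Σ b_i: 1/4·1 + 3/4·1 = 1 ✓
b·c: 3/4·2/3 = 1/2 ✓
b·c²: 3/4·4/9 = 1/3 ✓
b·Ac: 3/4·2/9 = 1/6 ✓; 3 stages ⇒ order 3.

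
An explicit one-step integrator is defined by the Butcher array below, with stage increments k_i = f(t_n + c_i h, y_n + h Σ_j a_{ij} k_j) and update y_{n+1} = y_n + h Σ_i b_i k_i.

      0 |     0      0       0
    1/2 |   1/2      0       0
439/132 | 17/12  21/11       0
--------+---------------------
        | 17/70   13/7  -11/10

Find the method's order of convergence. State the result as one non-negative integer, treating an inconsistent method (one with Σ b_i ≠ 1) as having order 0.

b = (17/70, 13/7, -11/10)
c = (0, 1/2, 439/132)
Ac = (0, 0, 21/22)
Σ b_i: 17/70·1 + 13/7·1 + (-11/10)·1 = 1 ✓
b·c: 13/7·1/2 + (-11/10)·439/132 = -2293/840 ≠ 1/2 ⇒ order 1.

1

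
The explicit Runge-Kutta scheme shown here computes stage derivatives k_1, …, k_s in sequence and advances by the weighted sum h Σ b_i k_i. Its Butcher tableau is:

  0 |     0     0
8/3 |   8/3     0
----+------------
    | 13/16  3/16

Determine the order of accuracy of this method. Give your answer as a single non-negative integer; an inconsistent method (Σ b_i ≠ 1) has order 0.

2

b = (13/16, 3/16)
c = (0, 8/3)
Σ b_i: 13/16·1 + 3/16·1 = 1 ✓
b·c: 3/16·8/3 = 1/2 ✓; 2 stages ⇒ order 2.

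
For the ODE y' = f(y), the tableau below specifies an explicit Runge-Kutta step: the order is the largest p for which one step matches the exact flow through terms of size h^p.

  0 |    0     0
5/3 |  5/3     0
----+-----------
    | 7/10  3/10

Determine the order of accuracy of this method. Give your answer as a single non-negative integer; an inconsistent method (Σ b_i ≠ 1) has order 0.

b = (7/10, 3/10)
c = (0, 5/3)
Σ b_i: 7/10·1 + 3/10·1 = 1 ✓
b·c: 3/10·5/3 = 1/2 ✓; 2 stages ⇒ order 2.

2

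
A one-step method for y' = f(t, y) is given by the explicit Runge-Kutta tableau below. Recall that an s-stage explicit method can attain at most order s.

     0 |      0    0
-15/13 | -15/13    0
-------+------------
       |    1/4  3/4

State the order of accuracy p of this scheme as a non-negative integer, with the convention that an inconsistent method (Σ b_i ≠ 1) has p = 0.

b = (1/4, 3/4)
c = (0, -15/13)
Σ b_i: 1/4·1 + 3/4·1 = 1 ✓
b·c: 3/4·(-15/13) = -45/52 ≠ 1/2 ⇒ order 1.

1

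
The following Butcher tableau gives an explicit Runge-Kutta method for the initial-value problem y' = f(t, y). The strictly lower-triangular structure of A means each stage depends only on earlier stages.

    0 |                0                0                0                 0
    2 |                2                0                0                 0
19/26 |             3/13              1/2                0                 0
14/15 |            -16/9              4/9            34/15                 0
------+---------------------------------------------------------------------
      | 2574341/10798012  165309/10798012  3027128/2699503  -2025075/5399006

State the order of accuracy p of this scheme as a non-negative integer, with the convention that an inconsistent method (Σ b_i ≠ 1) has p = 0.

b = (2574341/10798012, 165309/10798012, 3027128/2699503, -2025075/5399006)
c = (0, 2, 19/26, 14/15)
Ac = (0, 0, 1, 1489/585)
Σ b_i: 2574341/10798012·1 + 165309/10798012·1 + 3027128/2699503·1 + (-2025075/5399006)·1 = 1 ✓
b·c: 165309/10798012·2 + 3027128/2699503·19/26 + (-2025075/5399006)·14/15 = 1/2 ✓
b·c²: 165309/10798012·4 + 3027128/2699503·361/676 + (-2025075/5399006)·196/225 = 1/3 ✓
b·Ac: 3027128/2699503·1 + (-2025075/5399006)·1489/585 = 1/6 ✓
b·c³: 165309/10798012·8 + 3027128/2699503·6859/17576 + (-2025075/5399006)·2744/3375 = 402900239/1579209255 ≠ 1/4 ⇒ order 3.
b·(c∘Ac): 3027128/2699503·19/26 + (-2025075/5399006)·20846/8775 = -1739383/24295527 ≠ 1/8
b·Ac²: 3027128/2699503·2 + (-2025075/5399006)·45451/15210 = 472455301/421122468 ≠ 1/12
b·A²c: (-2025075/5399006)·34/15 = -2295085/2699503 ≠ 1/24

3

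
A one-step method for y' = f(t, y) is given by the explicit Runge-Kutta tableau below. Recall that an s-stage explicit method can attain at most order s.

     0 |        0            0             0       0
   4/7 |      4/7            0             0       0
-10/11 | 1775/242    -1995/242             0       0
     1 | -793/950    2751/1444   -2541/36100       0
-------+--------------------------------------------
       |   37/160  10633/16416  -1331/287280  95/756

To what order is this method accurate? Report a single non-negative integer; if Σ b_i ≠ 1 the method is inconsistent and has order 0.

b = (37/160, 10633/16416, -1331/287280, 95/756)
c = (0, 4/7, -10/11, 1)
Ac = (0, 0, -570/121, 219/190)
Σ b_i: 37/160·1 + 10633/16416·1 + (-1331/287280)·1 + 95/756·1 = 1 ✓
b·c: 10633/16416·4/7 + (-1331/287280)·(-10/11) + 95/756·1 = 1/2 ✓
b·c²: 10633/16416·16/49 + (-1331/287280)·100/121 + 95/756·1 = 1/3 ✓
b·Ac: (-1331/287280)·(-570/121) + 95/756·219/190 = 1/6 ✓
b·c³: 10633/16416·64/343 + (-1331/287280)·(-1000/1331) + 95/756·1 = 1/4 ✓
b·(c∘Ac): (-1331/287280)·5700/1331 + 95/756·219/190 = 1/8 ✓
b·Ac²: (-1331/287280)·(-2280/847) + 95/756·75/133 = 1/12 ✓
b·A²c: 95/756·63/190 = 1/24 ✓; 4 stages ⇒ order 4.

4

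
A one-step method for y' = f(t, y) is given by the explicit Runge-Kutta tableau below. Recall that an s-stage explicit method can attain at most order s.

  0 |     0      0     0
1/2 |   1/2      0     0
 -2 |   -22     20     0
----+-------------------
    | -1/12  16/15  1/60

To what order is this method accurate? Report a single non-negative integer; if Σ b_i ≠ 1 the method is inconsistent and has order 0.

b = (-1/12, 16/15, 1/60)
c = (0, 1/2, -2)
Ac = (0, 0, 10)
Σ b_i: (-1/12)·1 + 16/15·1 + 1/60·1 = 1 ✓
b·c: 16/15·1/2 + 1/60·(-2) = 1/2 ✓
b·c²: 16/15·1/4 + 1/60·4 = 1/3 ✓
b·Ac: 1/60·10 = 1/6 ✓; 3 stages ⇒ order 3.

3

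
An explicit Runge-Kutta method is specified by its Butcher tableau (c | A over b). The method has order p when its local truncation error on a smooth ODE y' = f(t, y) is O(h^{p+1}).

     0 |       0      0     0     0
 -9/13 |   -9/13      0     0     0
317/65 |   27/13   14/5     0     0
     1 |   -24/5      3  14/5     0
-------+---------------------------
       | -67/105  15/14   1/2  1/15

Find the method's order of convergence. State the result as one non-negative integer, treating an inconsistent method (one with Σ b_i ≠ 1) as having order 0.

1

b = (-67/105, 15/14, 1/2, 1/15)
c = (0, -9/13, 317/65, 1)
Ac = (0, 0, -126/65, 3763/325)
Σ b_i: (-67/105)·1 + 15/14·1 + 1/2·1 + 1/15·1 = 1 ✓
b·c: 15/14·(-9/13) + 1/2·317/65 + 1/15·1 = 2407/1365 ≠ 1/2 ⇒ order 1.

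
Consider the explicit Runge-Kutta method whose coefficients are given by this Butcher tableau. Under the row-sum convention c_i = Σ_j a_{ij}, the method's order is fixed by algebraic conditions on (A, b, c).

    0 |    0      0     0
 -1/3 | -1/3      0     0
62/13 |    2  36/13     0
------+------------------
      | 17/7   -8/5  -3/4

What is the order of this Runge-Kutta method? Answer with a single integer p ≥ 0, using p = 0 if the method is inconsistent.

b = (17/7, -8/5, -3/4)
c = (0, -1/3, 62/13)
Ac = (0, 0, -12/13)
Σ b_i: 17/7·1 + (-8/5)·1 + (-3/4)·1 = 11/140 ≠ 1 ⇒ order 0.

0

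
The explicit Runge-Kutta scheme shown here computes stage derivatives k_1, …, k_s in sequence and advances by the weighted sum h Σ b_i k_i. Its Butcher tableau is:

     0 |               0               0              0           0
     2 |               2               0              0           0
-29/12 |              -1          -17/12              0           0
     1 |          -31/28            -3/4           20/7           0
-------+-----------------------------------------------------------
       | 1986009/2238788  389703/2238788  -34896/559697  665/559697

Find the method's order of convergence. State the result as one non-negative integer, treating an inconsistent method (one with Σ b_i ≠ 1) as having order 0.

3

b = (1986009/2238788, 389703/2238788, -34896/559697, 665/559697)
c = (0, 2, -29/12, 1)
Ac = (0, 0, -17/6, -353/42)
Σ b_i: 1986009/2238788·1 + 389703/2238788·1 + (-34896/559697)·1 + 665/559697·1 = 1 ✓
b·c: 389703/2238788·2 + (-34896/559697)·(-29/12) + 665/559697·1 = 1/2 ✓
b·c²: 389703/2238788·4 + (-34896/559697)·841/144 + 665/559697·1 = 1/3 ✓
b·Ac: (-34896/559697)·(-17/6) + 665/559697·(-353/42) = 1/6 ✓
b·c³: 389703/2238788·8 + (-34896/559697)·(-24389/1728) + 665/559697·1 = 45813359/20149092 ≠ 1/4 ⇒ order 3.
b·(c∘Ac): (-34896/559697)·493/72 + 665/559697·(-353/42) = -1467179/3358182 ≠ 1/8
b·Ac²: (-34896/559697)·(-17/3) + 665/559697·3449/252 = 7446439/20149092 ≠ 1/12
b·A²c: 665/559697·(-170/21) = -16150/1679091 ≠ 1/24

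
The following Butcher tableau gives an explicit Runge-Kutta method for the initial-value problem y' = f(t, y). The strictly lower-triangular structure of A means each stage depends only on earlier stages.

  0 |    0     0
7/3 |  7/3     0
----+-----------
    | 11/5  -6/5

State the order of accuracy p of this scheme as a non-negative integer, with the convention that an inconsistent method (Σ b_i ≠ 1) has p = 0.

b = (11/5, -6/5)
c = (0, 7/3)
Σ b_i: 11/5·1 + (-6/5)·1 = 1 ✓
b·c: (-6/5)·7/3 = -14/5 ≠ 1/2 ⇒ order 1.

1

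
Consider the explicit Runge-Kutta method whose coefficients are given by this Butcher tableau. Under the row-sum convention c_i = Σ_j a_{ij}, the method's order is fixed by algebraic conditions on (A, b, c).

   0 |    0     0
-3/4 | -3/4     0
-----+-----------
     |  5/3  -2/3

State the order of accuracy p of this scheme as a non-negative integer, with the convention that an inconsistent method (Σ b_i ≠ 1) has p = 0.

2

b = (5/3, -2/3)
c = (0, -3/4)
Σ b_i: 5/3·1 + (-2/3)·1 = 1 ✓
b·c: (-2/3)·(-3/4) = 1/2 ✓; 2 stages ⇒ order 2.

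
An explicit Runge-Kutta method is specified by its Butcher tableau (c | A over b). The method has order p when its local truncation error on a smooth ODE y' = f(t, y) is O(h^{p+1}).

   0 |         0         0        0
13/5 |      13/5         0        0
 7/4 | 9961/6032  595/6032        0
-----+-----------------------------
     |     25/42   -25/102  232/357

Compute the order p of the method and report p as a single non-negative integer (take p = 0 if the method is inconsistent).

3

b = (25/42, -25/102, 232/357)
c = (0, 13/5, 7/4)
Ac = (0, 0, 119/464)
Σ b_i: 25/42·1 + (-25/102)·1 + 232/357·1 = 1 ✓
b·c: (-25/102)·13/5 + 232/357·7/4 = 1/2 ✓
b·c²: (-25/102)·169/25 + 232/357·49/16 = 1/3 ✓
b·Ac: 232/357·119/464 = 1/6 ✓; 3 stages ⇒ order 3.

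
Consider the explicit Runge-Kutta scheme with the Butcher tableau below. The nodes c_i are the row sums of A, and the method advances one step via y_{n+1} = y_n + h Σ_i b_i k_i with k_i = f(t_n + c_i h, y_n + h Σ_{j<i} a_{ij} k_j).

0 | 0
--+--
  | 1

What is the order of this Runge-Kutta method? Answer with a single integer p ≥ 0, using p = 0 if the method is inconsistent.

b = (1)
c = (0)
Σ b_i: 1·1 = 1 ✓; 1 stage ⇒ order 1.

1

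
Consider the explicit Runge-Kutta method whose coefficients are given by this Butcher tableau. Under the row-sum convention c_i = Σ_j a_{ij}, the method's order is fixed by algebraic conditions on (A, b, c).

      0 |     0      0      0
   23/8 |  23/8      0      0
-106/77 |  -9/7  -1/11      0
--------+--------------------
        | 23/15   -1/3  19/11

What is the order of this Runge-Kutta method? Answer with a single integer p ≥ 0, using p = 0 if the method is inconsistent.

0

b = (23/15, -1/3, 19/11)
c = (0, 23/8, -106/77)
Ac = (0, 0, -23/88)
Σ b_i: 23/15·1 + (-1/3)·1 + 19/11·1 = 161/55 ≠ 1 ⇒ order 0.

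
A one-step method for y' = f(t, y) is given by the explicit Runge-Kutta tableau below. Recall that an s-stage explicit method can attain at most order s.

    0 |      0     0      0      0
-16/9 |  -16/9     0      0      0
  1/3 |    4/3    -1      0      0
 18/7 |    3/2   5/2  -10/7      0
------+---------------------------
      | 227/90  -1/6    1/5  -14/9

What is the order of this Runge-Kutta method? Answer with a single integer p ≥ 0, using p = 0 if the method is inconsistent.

1

b = (227/90, -1/6, 1/5, -14/9)
c = (0, -16/9, 1/3, 18/7)
Ac = (0, 0, 16/9, -310/63)
Σ b_i: 227/90·1 + (-1/6)·1 + 1/5·1 + (-14/9)·1 = 1 ✓
b·c: (-1/6)·(-16/9) + 1/5·1/3 + (-14/9)·18/7 = -491/135 ≠ 1/2 ⇒ order 1.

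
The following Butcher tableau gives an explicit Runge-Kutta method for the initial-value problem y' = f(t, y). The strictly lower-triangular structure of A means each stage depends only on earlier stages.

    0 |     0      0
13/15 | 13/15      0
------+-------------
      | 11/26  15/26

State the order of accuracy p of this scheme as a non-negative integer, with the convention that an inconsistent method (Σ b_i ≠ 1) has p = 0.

2

b = (11/26, 15/26)
c = (0, 13/15)
Σ b_i: 11/26·1 + 15/26·1 = 1 ✓
b·c: 15/26·13/15 = 1/2 ✓; 2 stages ⇒ order 2.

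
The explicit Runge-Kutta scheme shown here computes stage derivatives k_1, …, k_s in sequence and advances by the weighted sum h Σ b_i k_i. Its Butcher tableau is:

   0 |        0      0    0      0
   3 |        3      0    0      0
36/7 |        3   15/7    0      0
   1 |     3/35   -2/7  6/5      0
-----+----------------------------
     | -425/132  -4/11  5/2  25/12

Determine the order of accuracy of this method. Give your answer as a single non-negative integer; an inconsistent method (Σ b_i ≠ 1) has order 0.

1

b = (-425/132, -4/11, 5/2, 25/12)
c = (0, 3, 36/7, 1)
Ac = (0, 0, 45/7, 186/35)
Σ b_i: (-425/132)·1 + (-4/11)·1 + 5/2·1 + 25/12·1 = 1 ✓
b·c: (-4/11)·3 + 5/2·36/7 + 25/12·1 = 12797/924 ≠ 1/2 ⇒ order 1.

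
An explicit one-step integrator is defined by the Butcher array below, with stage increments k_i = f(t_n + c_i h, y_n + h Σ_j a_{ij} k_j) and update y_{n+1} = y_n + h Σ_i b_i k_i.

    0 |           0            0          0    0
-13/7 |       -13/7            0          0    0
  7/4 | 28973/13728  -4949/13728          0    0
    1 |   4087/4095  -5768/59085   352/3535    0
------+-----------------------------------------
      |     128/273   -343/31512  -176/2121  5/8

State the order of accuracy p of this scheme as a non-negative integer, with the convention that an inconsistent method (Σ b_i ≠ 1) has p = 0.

4

b = (128/273, -343/31512, -176/2121, 5/8)
c = (0, -13/7, 7/4, 1)
Ac = (0, 0, 707/1056, 16/45)
Σ b_i: 128/273·1 + (-343/31512)·1 + (-176/2121)·1 + 5/8·1 = 1 ✓
b·c: (-343/31512)·(-13/7) + (-176/2121)·7/4 + 5/8·1 = 1/2 ✓
b·c²: (-343/31512)·169/49 + (-176/2121)·49/16 + 5/8·1 = 1/3 ✓
b·Ac: (-176/2121)·707/1056 + 5/8·16/45 = 1/6 ✓
b·c³: (-343/31512)·(-2197/343) + (-176/2121)·343/64 + 5/8·1 = 1/4 ✓
b·(c∘Ac): (-176/2121)·4949/4224 + 5/8·16/45 = 1/8 ✓
b·Ac²: (-176/2121)·(-1313/1056) + 5/8·(-2/63) = 1/12 ✓
b·A²c: 5/8·1/15 = 1/24 ✓; 4 stages ⇒ order 4.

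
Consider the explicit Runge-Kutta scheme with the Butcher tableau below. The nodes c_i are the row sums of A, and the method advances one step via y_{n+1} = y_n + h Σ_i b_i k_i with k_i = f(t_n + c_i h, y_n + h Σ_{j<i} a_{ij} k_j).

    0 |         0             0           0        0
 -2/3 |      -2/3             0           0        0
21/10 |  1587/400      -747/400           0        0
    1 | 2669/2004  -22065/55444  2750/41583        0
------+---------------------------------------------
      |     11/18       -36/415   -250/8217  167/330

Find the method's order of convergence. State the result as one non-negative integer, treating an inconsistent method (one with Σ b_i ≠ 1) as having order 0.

4

b = (11/18, -36/415, -250/8217, 167/330)
c = (0, -2/3, 21/10, 1)
Ac = (0, 0, 249/200, 135/334)
Σ b_i: 11/18·1 + (-36/415)·1 + (-250/8217)·1 + 167/330·1 = 1 ✓
b·c: (-36/415)·(-2/3) + (-250/8217)·21/10 + 167/330·1 = 1/2 ✓
b·c²: (-36/415)·4/9 + (-250/8217)·441/100 + 167/330·1 = 1/3 ✓
b·Ac: (-250/8217)·249/200 + 167/330·135/334 = 1/6 ✓
b·c³: (-36/415)·(-8/27) + (-250/8217)·9261/1000 + 167/330·1 = 1/4 ✓
b·(c∘Ac): (-250/8217)·5229/2000 + 167/330·135/334 = 1/8 ✓
b·Ac²: (-250/8217)·(-83/100) + 167/330·115/1002 = 1/12 ✓
b·A²c: 167/330·55/668 = 1/24 ✓; 4 stages ⇒ order 4.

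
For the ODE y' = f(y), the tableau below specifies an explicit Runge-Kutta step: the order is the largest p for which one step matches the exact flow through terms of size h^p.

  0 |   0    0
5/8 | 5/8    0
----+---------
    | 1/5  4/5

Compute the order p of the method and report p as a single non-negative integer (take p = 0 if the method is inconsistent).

2

b = (1/5, 4/5)
c = (0, 5/8)
Σ b_i: 1/5·1 + 4/5·1 = 1 ✓
b·c: 4/5·5/8 = 1/2 ✓; 2 stages ⇒ order 2.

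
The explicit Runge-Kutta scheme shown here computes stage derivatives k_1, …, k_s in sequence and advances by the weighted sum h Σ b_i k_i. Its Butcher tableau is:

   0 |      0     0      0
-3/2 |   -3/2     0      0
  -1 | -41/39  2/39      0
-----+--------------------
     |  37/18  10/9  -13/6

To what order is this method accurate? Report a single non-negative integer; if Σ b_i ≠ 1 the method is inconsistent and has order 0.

3

b = (37/18, 10/9, -13/6)
c = (0, -3/2, -1)
Ac = (0, 0, -1/13)
Σ b_i: 37/18·1 + 10/9·1 + (-13/6)·1 = 1 ✓
b·c: 10/9·(-3/2) + (-13/6)·(-1) = 1/2 ✓
b·c²: 10/9·9/4 + (-13/6)·1 = 1/3 ✓
b·Ac: (-13/6)·(-1/13) = 1/6 ✓; 3 stages ⇒ order 3.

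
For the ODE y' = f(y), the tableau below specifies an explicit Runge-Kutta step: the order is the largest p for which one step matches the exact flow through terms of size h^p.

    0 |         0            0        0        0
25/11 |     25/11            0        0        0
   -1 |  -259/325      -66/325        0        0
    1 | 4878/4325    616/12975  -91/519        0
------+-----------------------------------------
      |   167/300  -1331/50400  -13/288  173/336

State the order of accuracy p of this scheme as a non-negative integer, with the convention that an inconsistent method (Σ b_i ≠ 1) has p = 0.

b = (167/300, -1331/50400, -13/288, 173/336)
c = (0, 25/11, -1, 1)
Ac = (0, 0, -6/13, 49/173)
Σ b_i: 167/300·1 + (-1331/50400)·1 + (-13/288)·1 + 173/336·1 = 1 ✓
b·c: (-1331/50400)·25/11 + (-13/288)·(-1) + 173/336·1 = 1/2 ✓
b·c²: (-1331/50400)·625/121 + (-13/288)·1 + 173/336·1 = 1/3 ✓
b·Ac: (-13/288)·(-6/13) + 173/336·49/173 = 1/6 ✓
b·c³: (-1331/50400)·15625/1331 + (-13/288)·(-1) + 173/336·1 = 1/4 ✓
b·(c∘Ac): (-13/288)·6/13 + 173/336·49/173 = 1/8 ✓
b·Ac²: (-13/288)·(-150/143) + 173/336·133/1903 = 1/12 ✓
b·A²c: 173/336·14/173 = 1/24 ✓; 4 stages ⇒ order 4.

4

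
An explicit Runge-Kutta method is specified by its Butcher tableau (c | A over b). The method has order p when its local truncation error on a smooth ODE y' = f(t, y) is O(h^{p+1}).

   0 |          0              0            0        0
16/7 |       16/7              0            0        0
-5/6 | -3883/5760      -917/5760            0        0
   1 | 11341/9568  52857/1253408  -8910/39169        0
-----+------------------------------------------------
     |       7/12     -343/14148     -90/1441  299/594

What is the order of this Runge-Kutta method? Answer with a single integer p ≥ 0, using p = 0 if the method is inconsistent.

b = (7/12, -343/14148, -90/1441, 299/594)
c = (0, 16/7, -5/6, 1)
Ac = (0, 0, -131/360, 171/598)
Σ b_i: 7/12·1 + (-343/14148)·1 + (-90/1441)·1 + 299/594·1 = 1 ✓
b·c: (-343/14148)·16/7 + (-90/1441)·(-5/6) + 299/594·1 = 1/2 ✓
b·c²: (-343/14148)·256/49 + (-90/1441)·25/36 + 299/594·1 = 1/3 ✓
b·Ac: (-90/1441)·(-131/360) + 299/594·171/598 = 1/6 ✓
b·c³: (-343/14148)·4096/343 + (-90/1441)·(-125/216) + 299/594·1 = 1/4 ✓
b·(c∘Ac): (-90/1441)·131/432 + 299/594·171/598 = 1/8 ✓
b·Ac²: (-90/1441)·(-262/315) + 299/594·261/4186 = 1/12 ✓
b·A²c: 299/594·99/1196 = 1/24 ✓; 4 stages ⇒ order 4.

4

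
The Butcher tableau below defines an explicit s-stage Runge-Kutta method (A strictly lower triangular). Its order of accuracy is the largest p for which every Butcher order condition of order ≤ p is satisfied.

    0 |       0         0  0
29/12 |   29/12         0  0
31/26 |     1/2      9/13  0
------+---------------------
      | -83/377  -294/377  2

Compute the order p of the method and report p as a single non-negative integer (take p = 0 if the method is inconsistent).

2

b = (-83/377, -294/377, 2)
c = (0, 29/12, 31/26)
Ac = (0, 0, 87/52)
Σ b_i: (-83/377)·1 + (-294/377)·1 + 2·1 = 1 ✓
b·c: (-294/377)·29/12 + 2·31/26 = 1/2 ✓
b·c²: (-294/377)·841/144 + 2·961/676 = -6941/4056 ≠ 1/3 ⇒ order 2.
b·Ac: 2·87/52 = 87/26 ≠ 1/6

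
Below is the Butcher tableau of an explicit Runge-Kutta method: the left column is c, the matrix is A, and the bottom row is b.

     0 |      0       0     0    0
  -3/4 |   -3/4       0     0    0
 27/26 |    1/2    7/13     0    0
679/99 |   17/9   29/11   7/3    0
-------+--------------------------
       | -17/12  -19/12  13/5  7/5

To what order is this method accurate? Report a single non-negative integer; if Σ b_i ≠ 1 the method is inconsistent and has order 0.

1

b = (-17/12, -19/12, 13/5, 7/5)
c = (0, -3/4, 27/26, 679/99)
Ac = (0, 0, -21/52, 255/572)
Σ b_i: (-17/12)·1 + (-19/12)·1 + 13/5·1 + 7/5·1 = 1 ✓
b·c: (-19/12)·(-3/4) + 13/5·27/26 + 7/5·679/99 = 106837/7920 ≠ 1/2 ⇒ order 1.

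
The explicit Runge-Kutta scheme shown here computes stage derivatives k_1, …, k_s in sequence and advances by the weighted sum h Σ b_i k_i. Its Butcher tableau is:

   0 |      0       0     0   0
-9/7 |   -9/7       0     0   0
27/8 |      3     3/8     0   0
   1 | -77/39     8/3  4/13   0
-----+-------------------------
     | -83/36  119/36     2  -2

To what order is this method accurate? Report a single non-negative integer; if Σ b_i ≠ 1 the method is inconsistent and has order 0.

2

b = (-83/36, 119/36, 2, -2)
c = (0, -9/7, 27/8, 1)
Ac = (0, 0, -27/56, -435/182)
Σ b_i: (-83/36)·1 + 119/36·1 + 2·1 + (-2)·1 = 1 ✓
b·c: 119/36·(-9/7) + 2·27/8 + (-2)·1 = 1/2 ✓
b·c²: 119/36·81/49 + 2·729/64 + (-2)·1 = 5879/224 ≠ 1/3 ⇒ order 2.
b·Ac: 2·(-27/56) + (-2)·(-435/182) = 1389/364 ≠ 1/6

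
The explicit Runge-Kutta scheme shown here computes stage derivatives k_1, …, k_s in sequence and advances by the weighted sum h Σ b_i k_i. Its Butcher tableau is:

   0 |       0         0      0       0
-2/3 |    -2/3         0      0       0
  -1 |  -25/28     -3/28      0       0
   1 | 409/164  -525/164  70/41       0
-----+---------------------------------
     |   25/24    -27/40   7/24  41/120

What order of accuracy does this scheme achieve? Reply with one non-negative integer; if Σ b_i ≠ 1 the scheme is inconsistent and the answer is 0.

b = (25/24, -27/40, 7/24, 41/120)
c = (0, -2/3, -1, 1)
Ac = (0, 0, 1/14, 35/82)
Σ b_i: 25/24·1 + (-27/40)·1 + 7/24·1 + 41/120·1 = 1 ✓
b·c: (-27/40)·(-2/3) + 7/24·(-1) + 41/120·1 = 1/2 ✓
b·c²: (-27/40)·4/9 + 7/24·1 + 41/120·1 = 1/3 ✓
b·Ac: 7/24·1/14 + 41/120·35/82 = 1/6 ✓
b·c³: (-27/40)·(-8/27) + 7/24·(-1) + 41/120·1 = 1/4 ✓
b·(c∘Ac): 7/24·(-1/14) + 41/120·35/82 = 1/8 ✓
b·Ac²: 7/24·(-1/21) + 41/120·35/123 = 1/12 ✓
b·A²c: 41/120·5/41 = 1/24 ✓; 4 stages ⇒ order 4.

4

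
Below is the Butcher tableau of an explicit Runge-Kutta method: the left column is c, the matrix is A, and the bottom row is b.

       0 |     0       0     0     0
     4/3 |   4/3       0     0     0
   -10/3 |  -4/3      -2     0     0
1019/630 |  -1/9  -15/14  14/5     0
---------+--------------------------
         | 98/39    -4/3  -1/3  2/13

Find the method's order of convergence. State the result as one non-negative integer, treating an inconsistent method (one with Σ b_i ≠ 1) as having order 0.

b = (98/39, -4/3, -1/3, 2/13)
c = (0, 4/3, -10/3, 1019/630)
Ac = (0, 0, -8/3, -226/21)
Σ b_i: 98/39·1 + (-4/3)·1 + (-1/3)·1 + 2/13·1 = 1 ✓
b·c: (-4/3)·4/3 + (-1/3)·(-10/3) + 2/13·1019/630 = -1711/4095 ≠ 1/2 ⇒ order 1.

1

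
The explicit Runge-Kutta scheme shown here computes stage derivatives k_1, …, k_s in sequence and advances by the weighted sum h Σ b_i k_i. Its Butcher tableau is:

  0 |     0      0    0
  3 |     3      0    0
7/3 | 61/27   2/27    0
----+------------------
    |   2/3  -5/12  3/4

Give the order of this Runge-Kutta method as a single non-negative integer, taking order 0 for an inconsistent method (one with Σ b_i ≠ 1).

b = (2/3, -5/12, 3/4)
c = (0, 3, 7/3)
Ac = (0, 0, 2/9)
Σ b_i: 2/3·1 + (-5/12)·1 + 3/4·1 = 1 ✓
b·c: (-5/12)·3 + 3/4·7/3 = 1/2 ✓
b·c²: (-5/12)·9 + 3/4·49/9 = 1/3 ✓
b·Ac: 3/4·2/9 = 1/6 ✓; 3 stages ⇒ order 3.

3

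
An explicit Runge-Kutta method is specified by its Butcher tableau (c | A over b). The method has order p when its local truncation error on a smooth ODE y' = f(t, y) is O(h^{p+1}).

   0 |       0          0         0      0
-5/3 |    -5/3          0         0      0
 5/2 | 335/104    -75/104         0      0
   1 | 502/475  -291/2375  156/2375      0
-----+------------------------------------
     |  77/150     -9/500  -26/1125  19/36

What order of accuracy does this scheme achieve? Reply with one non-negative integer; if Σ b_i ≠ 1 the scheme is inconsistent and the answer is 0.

b = (77/150, -9/500, -26/1125, 19/36)
c = (0, -5/3, 5/2, 1)
Ac = (0, 0, 125/104, 7/19)
Σ b_i: 77/150·1 + (-9/500)·1 + (-26/1125)·1 + 19/36·1 = 1 ✓
b·c: (-9/500)·(-5/3) + (-26/1125)·5/2 + 19/36·1 = 1/2 ✓
b·c²: (-9/500)·25/9 + (-26/1125)·25/4 + 19/36·1 = 1/3 ✓
b·Ac: (-26/1125)·125/104 + 19/36·7/19 = 1/6 ✓
b·c³: (-9/500)·(-125/27) + (-26/1125)·125/8 + 19/36·1 = 1/4 ✓
b·(c∘Ac): (-26/1125)·625/208 + 19/36·7/19 = 1/8 ✓
b·Ac²: (-26/1125)·(-625/312) + 19/36·4/57 = 1/12 ✓
b·A²c: 19/36·3/38 = 1/24 ✓; 4 stages ⇒ order 4.

4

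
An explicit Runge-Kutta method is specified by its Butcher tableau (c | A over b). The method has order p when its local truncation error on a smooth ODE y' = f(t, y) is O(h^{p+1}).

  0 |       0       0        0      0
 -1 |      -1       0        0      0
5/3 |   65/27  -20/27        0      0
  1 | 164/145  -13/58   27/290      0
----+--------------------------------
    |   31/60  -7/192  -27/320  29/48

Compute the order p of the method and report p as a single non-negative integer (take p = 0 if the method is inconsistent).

b = (31/60, -7/192, -27/320, 29/48)
c = (0, -1, 5/3, 1)
Ac = (0, 0, 20/27, 11/29)
Σ b_i: 31/60·1 + (-7/192)·1 + (-27/320)·1 + 29/48·1 = 1 ✓
b·c: (-7/192)·(-1) + (-27/320)·5/3 + 29/48·1 = 1/2 ✓
b·c²: (-7/192)·1 + (-27/320)·25/9 + 29/48·1 = 1/3 ✓
b·Ac: (-27/320)·20/27 + 29/48·11/29 = 1/6 ✓
b·c³: (-7/192)·(-1) + (-27/320)·125/27 + 29/48·1 = 1/4 ✓
b·(c∘Ac): (-27/320)·100/81 + 29/48·11/29 = 1/8 ✓
b·Ac²: (-27/320)·(-20/27) + 29/48·1/29 = 1/12 ✓
b·A²c: 29/48·2/29 = 1/24 ✓; 4 stages ⇒ order 4.

4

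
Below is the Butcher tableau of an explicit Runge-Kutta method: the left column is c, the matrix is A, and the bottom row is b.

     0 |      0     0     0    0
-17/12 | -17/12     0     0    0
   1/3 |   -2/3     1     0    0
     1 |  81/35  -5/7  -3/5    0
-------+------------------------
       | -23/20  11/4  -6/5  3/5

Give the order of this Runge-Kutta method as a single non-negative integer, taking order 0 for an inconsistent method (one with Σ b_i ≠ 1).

b = (-23/20, 11/4, -6/5, 3/5)
c = (0, -17/12, 1/3, 1)
Ac = (0, 0, -17/12, 341/420)
Σ b_i: (-23/20)·1 + 11/4·1 + (-6/5)·1 + 3/5·1 = 1 ✓
b·c: 11/4·(-17/12) + (-6/5)·1/3 + 3/5·1 = -887/240 ≠ 1/2 ⇒ order 1.

1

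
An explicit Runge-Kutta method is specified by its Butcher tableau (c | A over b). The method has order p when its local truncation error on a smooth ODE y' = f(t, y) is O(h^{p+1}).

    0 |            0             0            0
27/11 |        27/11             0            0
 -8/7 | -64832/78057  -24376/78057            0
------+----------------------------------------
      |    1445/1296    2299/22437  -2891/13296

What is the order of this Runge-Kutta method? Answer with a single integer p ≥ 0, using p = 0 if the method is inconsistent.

3

b = (1445/1296, 2299/22437, -2891/13296)
c = (0, 27/11, -8/7)
Ac = (0, 0, -2216/2891)
Σ b_i: 1445/1296·1 + 2299/22437·1 + (-2891/13296)·1 = 1 ✓
b·c: 2299/22437·27/11 + (-2891/13296)·(-8/7) = 1/2 ✓
b·c²: 2299/22437·729/121 + (-2891/13296)·64/49 = 1/3 ✓
b·Ac: (-2891/13296)·(-2216/2891) = 1/6 ✓; 3 stages ⇒ order 3.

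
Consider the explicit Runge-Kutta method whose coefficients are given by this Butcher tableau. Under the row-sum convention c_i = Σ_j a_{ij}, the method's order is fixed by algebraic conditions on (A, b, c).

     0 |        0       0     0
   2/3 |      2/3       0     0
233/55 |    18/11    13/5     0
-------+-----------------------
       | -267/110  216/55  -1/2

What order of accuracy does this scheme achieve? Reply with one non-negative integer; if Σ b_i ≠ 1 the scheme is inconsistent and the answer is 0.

b = (-267/110, 216/55, -1/2)
c = (0, 2/3, 233/55)
Ac = (0, 0, 26/15)
Σ b_i: (-267/110)·1 + 216/55·1 + (-1/2)·1 = 1 ✓
b·c: 216/55·2/3 + (-1/2)·233/55 = 1/2 ✓
b·c²: 216/55·4/9 + (-1/2)·54289/3025 = -43729/6050 ≠ 1/3 ⇒ order 2.
b·Ac: (-1/2)·26/15 = -13/15 ≠ 1/6

2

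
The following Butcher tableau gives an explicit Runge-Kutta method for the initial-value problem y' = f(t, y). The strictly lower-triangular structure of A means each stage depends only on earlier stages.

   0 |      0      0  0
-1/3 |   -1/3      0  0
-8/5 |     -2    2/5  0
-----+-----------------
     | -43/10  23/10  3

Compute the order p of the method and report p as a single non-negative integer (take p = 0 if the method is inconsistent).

b = (-43/10, 23/10, 3)
c = (0, -1/3, -8/5)
Ac = (0, 0, -2/15)
Σ b_i: (-43/10)·1 + 23/10·1 + 3·1 = 1 ✓
b·c: 23/10·(-1/3) + 3·(-8/5) = -167/30 ≠ 1/2 ⇒ order 1.

1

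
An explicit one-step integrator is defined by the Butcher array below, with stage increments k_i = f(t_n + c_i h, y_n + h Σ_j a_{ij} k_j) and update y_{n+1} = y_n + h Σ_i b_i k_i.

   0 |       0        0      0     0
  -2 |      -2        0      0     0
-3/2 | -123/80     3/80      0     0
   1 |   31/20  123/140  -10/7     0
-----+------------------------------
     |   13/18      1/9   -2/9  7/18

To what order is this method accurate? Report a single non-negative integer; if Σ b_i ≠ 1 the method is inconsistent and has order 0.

4

b = (13/18, 1/9, -2/9, 7/18)
c = (0, -2, -3/2, 1)
Ac = (0, 0, -3/40, 27/70)
Σ b_i: 13/18·1 + 1/9·1 + (-2/9)·1 + 7/18·1 = 1 ✓
b·c: 1/9·(-2) + (-2/9)·(-3/2) + 7/18·1 = 1/2 ✓
b·c²: 1/9·4 + (-2/9)·9/4 + 7/18·1 = 1/3 ✓
b·Ac: (-2/9)·(-3/40) + 7/18·27/70 = 1/6 ✓
b·c³: 1/9·(-8) + (-2/9)·(-27/8) + 7/18·1 = 1/4 ✓
b·(c∘Ac): (-2/9)·9/80 + 7/18·27/70 = 1/8 ✓
b·Ac²: (-2/9)·3/20 + 7/18·3/10 = 1/12 ✓
b·A²c: 7/18·3/28 = 1/24 ✓; 4 stages ⇒ order 4.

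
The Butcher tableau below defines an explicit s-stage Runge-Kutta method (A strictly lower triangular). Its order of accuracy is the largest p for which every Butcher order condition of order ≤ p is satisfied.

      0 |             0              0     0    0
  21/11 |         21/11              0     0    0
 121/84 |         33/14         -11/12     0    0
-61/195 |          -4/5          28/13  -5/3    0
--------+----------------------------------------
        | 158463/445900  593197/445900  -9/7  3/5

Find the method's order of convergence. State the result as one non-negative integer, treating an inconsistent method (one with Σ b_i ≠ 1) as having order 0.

2

b = (158463/445900, 593197/445900, -9/7, 3/5)
c = (0, 21/11, 121/84, -61/195)
Ac = (0, 0, -7/4, 61661/36036)
Σ b_i: 158463/445900·1 + 593197/445900·1 + (-9/7)·1 + 3/5·1 = 1 ✓
b·c: 593197/445900·21/11 + (-9/7)·121/84 + 3/5·(-61/195) = 1/2 ✓
b·c²: 593197/445900·441/121 + (-9/7)·14641/7056 + 3/5·3721/38025 = 8567831663/3825822000 ≠ 1/3 ⇒ order 2.
b·Ac: (-9/7)·(-7/4) + 3/5·61661/36036 = 49199/15015 ≠ 1/6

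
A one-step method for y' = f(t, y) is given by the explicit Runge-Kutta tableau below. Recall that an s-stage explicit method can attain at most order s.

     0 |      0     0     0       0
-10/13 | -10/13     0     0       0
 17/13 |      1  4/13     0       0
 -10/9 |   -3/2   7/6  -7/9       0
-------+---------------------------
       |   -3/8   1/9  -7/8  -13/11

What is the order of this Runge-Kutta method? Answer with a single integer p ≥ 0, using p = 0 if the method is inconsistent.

b = (-3/8, 1/9, -7/8, -13/11)
c = (0, -10/13, 17/13, -10/9)
Ac = (0, 0, -40/169, -224/117)
Σ b_i: (-3/8)·1 + 1/9·1 + (-7/8)·1 + (-13/11)·1 = -919/396 ≠ 1 ⇒ order 0.

0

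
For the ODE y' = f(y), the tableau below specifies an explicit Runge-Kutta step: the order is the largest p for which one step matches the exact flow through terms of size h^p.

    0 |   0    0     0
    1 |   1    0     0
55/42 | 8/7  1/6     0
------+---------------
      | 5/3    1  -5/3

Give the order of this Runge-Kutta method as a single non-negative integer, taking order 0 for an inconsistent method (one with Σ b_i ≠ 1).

b = (5/3, 1, -5/3)
c = (0, 1, 55/42)
Ac = (0, 0, 1/6)
Σ b_i: 5/3·1 + 1·1 + (-5/3)·1 = 1 ✓
b·c: 1·1 + (-5/3)·55/42 = -149/126 ≠ 1/2 ⇒ order 1.

1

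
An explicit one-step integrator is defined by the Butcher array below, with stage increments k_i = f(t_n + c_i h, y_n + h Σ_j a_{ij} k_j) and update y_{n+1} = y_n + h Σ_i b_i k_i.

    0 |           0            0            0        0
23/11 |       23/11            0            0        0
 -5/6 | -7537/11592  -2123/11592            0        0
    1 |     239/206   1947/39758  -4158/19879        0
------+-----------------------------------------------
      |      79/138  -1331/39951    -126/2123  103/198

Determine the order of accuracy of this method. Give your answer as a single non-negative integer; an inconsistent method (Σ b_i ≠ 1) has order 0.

4

b = (79/138, -1331/39951, -126/2123, 103/198)
c = (0, 23/11, -5/6, 1)
Ac = (0, 0, -193/504, 57/206)
Σ b_i: 79/138·1 + (-1331/39951)·1 + (-126/2123)·1 + 103/198·1 = 1 ✓
b·c: (-1331/39951)·23/11 + (-126/2123)·(-5/6) + 103/198·1 = 1/2 ✓
b·c²: (-1331/39951)·529/121 + (-126/2123)·25/36 + 103/198·1 = 1/3 ✓
b·Ac: (-126/2123)·(-193/504) + 103/198·57/206 = 1/6 ✓
b·c³: (-1331/39951)·12167/1331 + (-126/2123)·(-125/216) + 103/198·1 = 1/4 ✓
b·(c∘Ac): (-126/2123)·965/3024 + 103/198·57/206 = 1/8 ✓
b·Ac²: (-126/2123)·(-4439/5544) + 103/198·78/1133 = 1/12 ✓
b·A²c: 103/198·33/412 = 1/24 ✓; 4 stages ⇒ order 4.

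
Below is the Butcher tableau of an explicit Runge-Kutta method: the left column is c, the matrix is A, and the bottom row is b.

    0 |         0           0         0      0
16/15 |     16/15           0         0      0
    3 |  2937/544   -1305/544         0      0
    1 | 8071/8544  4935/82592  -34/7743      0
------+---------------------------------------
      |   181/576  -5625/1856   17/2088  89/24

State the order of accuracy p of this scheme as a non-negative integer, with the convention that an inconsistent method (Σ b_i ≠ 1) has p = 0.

b = (181/576, -5625/1856, 17/2088, 89/24)
c = (0, 16/15, 3, 1)
Ac = (0, 0, -87/34, 9/178)
Σ b_i: 181/576·1 + (-5625/1856)·1 + 17/2088·1 + 89/24·1 = 1 ✓
b·c: (-5625/1856)·16/15 + 17/2088·3 + 89/24·1 = 1/2 ✓
b·c²: (-5625/1856)·256/225 + 17/2088·9 + 89/24·1 = 1/3 ✓
b·Ac: 17/2088·(-87/34) + 89/24·9/178 = 1/6 ✓
b·c³: (-5625/1856)·4096/3375 + 17/2088·27 + 89/24·1 = 1/4 ✓
b·(c∘Ac): 17/2088·(-261/34) + 89/24·9/178 = 1/8 ✓
b·Ac²: 17/2088·(-232/85) + 89/24·38/1335 = 1/12 ✓
b·A²c: 89/24·1/89 = 1/24 ✓; 4 stages ⇒ order 4.

4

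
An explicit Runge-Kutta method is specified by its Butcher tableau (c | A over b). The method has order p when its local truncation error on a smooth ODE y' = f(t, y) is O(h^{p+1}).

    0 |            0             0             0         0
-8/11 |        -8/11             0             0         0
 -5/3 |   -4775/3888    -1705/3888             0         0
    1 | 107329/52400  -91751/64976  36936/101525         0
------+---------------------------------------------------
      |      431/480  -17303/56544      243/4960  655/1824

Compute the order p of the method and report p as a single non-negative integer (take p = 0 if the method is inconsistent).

b = (431/480, -17303/56544, 243/4960, 655/1824)
c = (0, -8/11, -5/3, 1)
Ac = (0, 0, 155/486, 551/1310)
Σ b_i: 431/480·1 + (-17303/56544)·1 + 243/4960·1 + 655/1824·1 = 1 ✓
b·c: (-17303/56544)·(-8/11) + 243/4960·(-5/3) + 655/1824·1 = 1/2 ✓
b·c²: (-17303/56544)·64/121 + 243/4960·25/9 + 655/1824·1 = 1/3 ✓
b·Ac: 243/4960·155/486 + 655/1824·551/1310 = 1/6 ✓
b·c³: (-17303/56544)·(-512/1331) + 243/4960·(-125/27) + 655/1824·1 = 1/4 ✓
b·(c∘Ac): 243/4960·(-775/1458) + 655/1824·551/1310 = 1/8 ✓
b·Ac²: 243/4960·(-620/2673) + 655/1824·380/1441 = 1/12 ✓
b·A²c: 655/1824·76/655 = 1/24 ✓; 4 stages ⇒ order 4.

4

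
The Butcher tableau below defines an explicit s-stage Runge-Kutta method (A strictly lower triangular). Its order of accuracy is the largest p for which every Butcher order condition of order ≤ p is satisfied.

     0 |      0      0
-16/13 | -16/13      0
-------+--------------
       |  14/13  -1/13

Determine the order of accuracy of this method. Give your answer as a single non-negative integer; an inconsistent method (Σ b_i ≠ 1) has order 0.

1

b = (14/13, -1/13)
c = (0, -16/13)
Σ b_i: 14/13·1 + (-1/13)·1 = 1 ✓
b·c: (-1/13)·(-16/13) = 16/169 ≠ 1/2 ⇒ order 1.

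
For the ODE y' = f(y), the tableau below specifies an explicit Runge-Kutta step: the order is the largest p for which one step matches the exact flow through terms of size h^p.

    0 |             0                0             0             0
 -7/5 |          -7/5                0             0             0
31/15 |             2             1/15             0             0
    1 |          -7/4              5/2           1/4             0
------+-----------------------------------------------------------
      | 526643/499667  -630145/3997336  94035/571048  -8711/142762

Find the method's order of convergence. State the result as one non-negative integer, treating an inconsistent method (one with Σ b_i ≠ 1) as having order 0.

3

b = (526643/499667, -630145/3997336, 94035/571048, -8711/142762)
c = (0, -7/5, 31/15, 1)
Ac = (0, 0, -7/75, -179/60)
Σ b_i: 526643/499667·1 + (-630145/3997336)·1 + 94035/571048·1 + (-8711/142762)·1 = 1 ✓
b·c: (-630145/3997336)·(-7/5) + 94035/571048·31/15 + (-8711/142762)·1 = 1/2 ✓
b·c²: (-630145/3997336)·49/25 + 94035/571048·961/225 + (-8711/142762)·1 = 1/3 ✓
b·Ac: 94035/571048·(-7/75) + (-8711/142762)·(-179/60) = 1/6 ✓
b·c³: (-630145/3997336)·(-343/125) + 94035/571048·29791/3375 + (-8711/142762)·1 = 58624667/32121450 ≠ 1/4 ⇒ order 3.
b·(c∘Ac): 94035/571048·(-217/1125) + (-8711/142762)·(-179/60) = 536331/3569050 ≠ 1/8
b·Ac²: 94035/571048·49/375 + (-8711/142762)·5371/900 = -5502769/16060725 ≠ 1/12
b·A²c: (-8711/142762)·(-7/300) = 60977/42828600 ≠ 1/24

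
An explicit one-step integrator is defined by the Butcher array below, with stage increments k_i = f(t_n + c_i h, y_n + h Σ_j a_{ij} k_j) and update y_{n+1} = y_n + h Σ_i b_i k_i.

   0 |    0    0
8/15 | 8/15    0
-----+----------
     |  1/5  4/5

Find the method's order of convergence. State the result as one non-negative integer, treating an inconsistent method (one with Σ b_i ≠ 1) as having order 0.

b = (1/5, 4/5)
c = (0, 8/15)
Σ b_i: 1/5·1 + 4/5·1 = 1 ✓
b·c: 4/5·8/15 = 32/75 ≠ 1/2 ⇒ order 1.

1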